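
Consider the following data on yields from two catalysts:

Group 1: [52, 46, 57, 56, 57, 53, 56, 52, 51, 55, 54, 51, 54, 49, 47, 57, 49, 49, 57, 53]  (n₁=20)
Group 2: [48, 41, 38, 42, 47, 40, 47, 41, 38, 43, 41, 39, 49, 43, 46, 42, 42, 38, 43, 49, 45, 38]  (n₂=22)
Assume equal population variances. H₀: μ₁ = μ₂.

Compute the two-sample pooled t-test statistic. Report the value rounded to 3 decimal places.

x̄₁=52.750, s₁=3.477, n₁=20
x̄₂=42.727, s₂=3.654, n₂=22
s_p² = [19·3.477² + 21·3.654²]/40 = 12.7528
SE = √(s_p²·(1/20+1/22)) = 1.1033
t = (52.750−42.727)/1.1033 = 9.0841
df = 40

test statistic = 9.084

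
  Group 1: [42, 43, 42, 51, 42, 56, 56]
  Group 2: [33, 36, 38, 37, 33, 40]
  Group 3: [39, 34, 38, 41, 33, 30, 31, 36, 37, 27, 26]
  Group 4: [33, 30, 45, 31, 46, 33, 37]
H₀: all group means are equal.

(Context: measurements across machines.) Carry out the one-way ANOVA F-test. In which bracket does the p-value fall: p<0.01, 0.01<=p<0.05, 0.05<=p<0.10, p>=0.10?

Group means [47.43, 36.17, 33.82, 36.43], grand mean 37.935
SSB = Σnᵢ(x̄ᵢ−x̄)² = 851.973; SSW = ΣΣ(x−x̄ᵢ)² = 807.898
MSB = 851.973/3 = 283.9909; MSW = 807.898/27 = 29.9222
F = MSB/MSW = 9.4910
df = (3, 27)
p-value (upper-tail) = 0.00019
→ bracket: p<0.01

p-value bracket: p<0.01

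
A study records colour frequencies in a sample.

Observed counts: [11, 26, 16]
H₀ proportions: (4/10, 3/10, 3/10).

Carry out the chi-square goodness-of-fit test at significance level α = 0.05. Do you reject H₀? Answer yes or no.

n = 53; E_i = n·p_i = [21.20, 15.90, 15.90]
χ² = (11−21.20)²/21.20 + (26−15.90)²/15.90 + (16−15.90)²/15.90 = 11.3239
df = 2
p-value (upper-tail) = 0.00348
At α=0.05: p < α → reject H₀

reject H₀: yes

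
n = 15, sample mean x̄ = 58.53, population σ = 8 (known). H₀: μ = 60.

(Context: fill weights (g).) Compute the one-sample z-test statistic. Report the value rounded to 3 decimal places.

SE = σ/√n = 8/√15 = 2.0656
z = (x̄−μ₀)/SE = (58.53−60)/2.0656 = -0.7117

test statistic = -0.712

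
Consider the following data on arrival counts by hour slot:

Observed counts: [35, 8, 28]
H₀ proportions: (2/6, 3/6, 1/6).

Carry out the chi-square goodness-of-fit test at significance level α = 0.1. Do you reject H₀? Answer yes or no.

reject H₀: yes

n = 71; E_i = n·p_i = [23.67, 35.50, 11.83]
χ² = (35−23.67)²/23.67 + (8−35.50)²/35.50 + (28−11.83)²/11.83 = 48.8169
df = 2
p-value (upper-tail) = 0.00000
At α=0.1: p < α → reject H₀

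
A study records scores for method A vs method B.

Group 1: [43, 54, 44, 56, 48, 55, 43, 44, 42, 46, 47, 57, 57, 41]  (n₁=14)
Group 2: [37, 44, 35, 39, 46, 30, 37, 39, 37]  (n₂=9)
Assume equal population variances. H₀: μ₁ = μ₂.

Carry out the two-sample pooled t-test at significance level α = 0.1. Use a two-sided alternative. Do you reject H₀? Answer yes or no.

reject H₀: yes

x̄₁=48.357, s₁=6.084, n₁=14
x̄₂=38.222, s₂=4.711, n₂=9
s_p² = [13·6.084² + 8·4.711²]/21 = 31.3700
SE = √(s_p²·(1/14+1/9)) = 2.3930
t = (48.357−38.222)/2.3930 = 4.2353
df = 21
p-value (two-sided) = 0.00037
At α=0.1: p < α → reject H₀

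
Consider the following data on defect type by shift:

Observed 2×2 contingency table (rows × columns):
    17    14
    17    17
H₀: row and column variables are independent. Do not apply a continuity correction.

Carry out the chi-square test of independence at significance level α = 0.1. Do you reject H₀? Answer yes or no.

Row totals [31, 34], col totals [34, 31], n=65
χ² = (17−16.22)²/16.22 + (14−14.78)²/14.78 + (17−17.78)²/17.78 + (17−16.22)²/16.22 = 0.1522
df = 1
p-value (upper-tail) = 0.69646
At α=0.1: p ≥ α → fail to reject H₀

reject H₀: no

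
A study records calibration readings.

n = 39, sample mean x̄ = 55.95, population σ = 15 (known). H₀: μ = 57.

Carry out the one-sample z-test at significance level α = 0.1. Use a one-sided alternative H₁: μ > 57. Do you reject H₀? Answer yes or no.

SE = σ/√n = 15/√39 = 2.4019
z = (x̄−μ₀)/SE = (55.95−57)/2.4019 = -0.4371
p-value (one-sided, H₁ greater) = 0.66900
At α=0.1: p ≥ α → fail to reject H₀

reject H₀: no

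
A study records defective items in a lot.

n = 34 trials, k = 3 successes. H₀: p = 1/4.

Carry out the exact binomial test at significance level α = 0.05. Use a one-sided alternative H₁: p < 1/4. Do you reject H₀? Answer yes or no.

reject H₀: yes

Exact binomial: n=34, k=3, p₀=1/4=0.2500
P(X≤3) from Σ C(n,i)·p₀^i·(1−p₀)^(n−i)
p-value (one-sided, H₁ less) = 0.01674
At α=0.05: p < α → reject H₀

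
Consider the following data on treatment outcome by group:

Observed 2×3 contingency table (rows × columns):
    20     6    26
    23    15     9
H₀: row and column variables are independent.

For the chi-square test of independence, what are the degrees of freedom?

degrees of freedom = 2

df = (r−1)(c−1) = (2−1)·(3−1) = 2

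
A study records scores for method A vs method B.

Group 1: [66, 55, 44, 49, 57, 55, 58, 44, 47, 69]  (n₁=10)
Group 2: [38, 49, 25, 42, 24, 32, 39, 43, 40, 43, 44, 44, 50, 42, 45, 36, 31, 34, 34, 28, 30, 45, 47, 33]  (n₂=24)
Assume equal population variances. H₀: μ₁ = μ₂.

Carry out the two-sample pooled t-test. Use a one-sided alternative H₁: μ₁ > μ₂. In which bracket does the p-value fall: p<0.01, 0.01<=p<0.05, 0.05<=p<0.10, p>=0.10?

x̄₁=54.400, s₁=8.618, n₁=10
x̄₂=38.250, s₂=7.450, n₂=24
s_p² = [9·8.618² + 23·7.450²]/32 = 60.7781
SE = √(s_p²·(1/10+1/24)) = 2.9343
t = (54.400−38.250)/2.9343 = 5.5038
df = 32
p-value (one-sided, H₁ greater) = 0.00000
→ bracket: p<0.01

p-value bracket: p<0.01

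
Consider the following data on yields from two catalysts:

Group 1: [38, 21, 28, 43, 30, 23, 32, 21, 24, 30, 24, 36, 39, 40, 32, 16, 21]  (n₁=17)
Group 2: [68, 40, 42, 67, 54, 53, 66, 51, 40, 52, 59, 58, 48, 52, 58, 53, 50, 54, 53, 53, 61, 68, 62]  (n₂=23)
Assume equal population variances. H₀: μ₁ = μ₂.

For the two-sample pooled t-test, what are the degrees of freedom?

degrees of freedom = 38

df = n₁ + n₂ − 2 = 17 + 23 − 2 = 38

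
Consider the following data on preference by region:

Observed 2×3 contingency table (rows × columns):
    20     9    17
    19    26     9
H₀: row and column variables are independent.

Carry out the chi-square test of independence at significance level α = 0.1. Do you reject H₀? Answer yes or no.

reject H₀: yes

Row totals [46, 54], col totals [39, 35, 26], n=100
χ² = (20−17.94)²/17.94 + (9−16.10)²/16.10 + (17−11.96)²/11.96 + (19−21.06)²/21.06 + (26−18.90)²/18.90 + (9−14.04)²/14.04 = 10.1694
df = 2
p-value (upper-tail) = 0.00619
At α=0.1: p < α → reject H₀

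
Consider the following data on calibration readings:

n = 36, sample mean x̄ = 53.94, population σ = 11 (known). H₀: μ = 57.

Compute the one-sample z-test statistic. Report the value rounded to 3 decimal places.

SE = σ/√n = 11/√36 = 1.8333
z = (x̄−μ₀)/SE = (53.94−57)/1.8333 = -1.6691

test statistic = -1.669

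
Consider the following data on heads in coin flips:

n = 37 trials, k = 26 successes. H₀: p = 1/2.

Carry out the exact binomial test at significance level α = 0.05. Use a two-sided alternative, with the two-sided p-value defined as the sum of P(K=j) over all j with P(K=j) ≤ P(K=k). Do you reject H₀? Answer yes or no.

reject H₀: yes

Exact binomial: n=37, k=26, p₀=1/2=0.5000
P(X=j) = C(n,j)·p₀^j·(1−p₀)^(n−j); p = Σ P(X=j) over j with P(X=j) ≤ P(X=26)
p-value (two-sided) = 0.02007
At α=0.05: p < α → reject H₀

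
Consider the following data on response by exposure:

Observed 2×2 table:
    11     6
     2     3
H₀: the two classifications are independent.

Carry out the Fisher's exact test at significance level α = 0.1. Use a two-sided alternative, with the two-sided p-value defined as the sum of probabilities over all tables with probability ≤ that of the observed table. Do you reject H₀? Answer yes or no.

Margins: r₁=17, r₂=5, c₁=13, c₂=9, n=22
p_obs = C(17,11)·C(5,2)/C(22,13); sum pmf over tables with pmf ≤ p_obs
p-value (two-sided) = 0.60902
At α=0.1: p ≥ α → fail to reject H₀

reject H₀: no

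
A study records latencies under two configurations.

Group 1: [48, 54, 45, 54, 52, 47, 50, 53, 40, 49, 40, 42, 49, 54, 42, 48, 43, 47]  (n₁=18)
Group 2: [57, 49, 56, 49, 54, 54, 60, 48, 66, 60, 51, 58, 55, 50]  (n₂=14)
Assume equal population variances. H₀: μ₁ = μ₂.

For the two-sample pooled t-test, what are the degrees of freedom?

df = n₁ + n₂ − 2 = 18 + 14 − 2 = 30

degrees of freedom = 30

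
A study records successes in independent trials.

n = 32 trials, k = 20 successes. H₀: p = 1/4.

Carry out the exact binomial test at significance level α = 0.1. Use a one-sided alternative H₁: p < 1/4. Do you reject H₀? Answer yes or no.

reject H₀: no

Exact binomial: n=32, k=20, p₀=1/4=0.2500
P(X≤20) from Σ C(n,i)·p₀^i·(1−p₀)^(n−i)
p-value (one-sided, H₁ less) = 1.00000
At α=0.1: p ≥ α → fail to reject H₀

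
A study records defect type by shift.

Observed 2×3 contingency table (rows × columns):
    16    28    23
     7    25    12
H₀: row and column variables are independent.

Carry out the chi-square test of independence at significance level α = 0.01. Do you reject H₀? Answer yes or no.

Row totals [67, 44], col totals [23, 53, 35], n=111
χ² = (16−13.88)²/13.88 + (28−31.99)²/31.99 + (23−21.13)²/21.13 + (7−9.12)²/9.12 + (25−21.01)²/21.01 + (12−13.87)²/13.87 = 2.4898
df = 2
p-value (upper-tail) = 0.28797
At α=0.01: p ≥ α → fail to reject H₀

reject H₀: no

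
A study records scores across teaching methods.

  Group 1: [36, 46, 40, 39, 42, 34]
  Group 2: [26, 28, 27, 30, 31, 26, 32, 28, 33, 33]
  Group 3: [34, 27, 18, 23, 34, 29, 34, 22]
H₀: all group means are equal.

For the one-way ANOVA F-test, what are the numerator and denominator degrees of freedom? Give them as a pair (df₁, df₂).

k = 3 groups, N = 24 total
df = (k−1, N−k) = (3−1, 24−3) = (2, 21)

degrees of freedom = [2, 21]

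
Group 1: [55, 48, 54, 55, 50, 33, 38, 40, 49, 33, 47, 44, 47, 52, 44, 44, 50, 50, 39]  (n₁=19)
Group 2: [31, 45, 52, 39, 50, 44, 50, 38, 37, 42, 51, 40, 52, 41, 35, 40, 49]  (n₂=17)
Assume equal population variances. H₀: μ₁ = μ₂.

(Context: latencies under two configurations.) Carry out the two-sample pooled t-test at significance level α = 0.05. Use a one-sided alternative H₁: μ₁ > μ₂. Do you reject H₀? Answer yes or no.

reject H₀: no

x̄₁=45.895, s₁=6.765, n₁=19
x̄₂=43.294, s₂=6.478, n₂=17
s_p² = [18·6.765² + 16·6.478²]/34 = 43.9800
SE = √(s_p²·(1/19+1/17)) = 2.2140
t = (45.895−43.294)/2.2140 = 1.1746
df = 34
p-value (one-sided, H₁ greater) = 0.12415
At α=0.05: p ≥ α → fail to reject H₀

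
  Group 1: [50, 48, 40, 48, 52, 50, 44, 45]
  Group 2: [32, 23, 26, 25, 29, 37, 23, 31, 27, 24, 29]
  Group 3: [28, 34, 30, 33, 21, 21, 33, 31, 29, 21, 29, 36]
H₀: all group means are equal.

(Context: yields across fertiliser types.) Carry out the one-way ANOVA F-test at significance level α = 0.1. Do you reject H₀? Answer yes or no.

reject H₀: yes

Group means [47.12, 27.82, 28.83], grand mean 33.194
SSB = Σnᵢ(x̄ᵢ−x̄)² = 2098.661; SSW = ΣΣ(x−x̄ᵢ)² = 598.178
MSB = 2098.661/2 = 1049.3303; MSW = 598.178/28 = 21.3635
F = MSB/MSW = 49.1179
df = (2, 28)
p-value (upper-tail) = 0.00000
At α=0.1: p < α → reject H₀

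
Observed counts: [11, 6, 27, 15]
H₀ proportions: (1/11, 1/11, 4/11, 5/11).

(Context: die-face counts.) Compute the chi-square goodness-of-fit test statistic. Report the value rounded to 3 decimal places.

n = 59; E_i = n·p_i = [5.36, 5.36, 21.45, 26.82]
χ² = (11−5.36)²/5.36 + (6−5.36)²/5.36 + (27−21.45)²/21.45 + (15−26.82)²/26.82 = 12.6398
df = 3

test statistic = 12.640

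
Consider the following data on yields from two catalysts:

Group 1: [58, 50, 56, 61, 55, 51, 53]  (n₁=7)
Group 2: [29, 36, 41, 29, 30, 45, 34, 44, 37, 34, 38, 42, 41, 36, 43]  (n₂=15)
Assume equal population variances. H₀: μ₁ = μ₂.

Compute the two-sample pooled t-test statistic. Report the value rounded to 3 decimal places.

x̄₁=54.857, s₁=3.891, n₁=7
x̄₂=37.267, s₂=5.365, n₂=15
s_p² = [6·3.891² + 14·5.365²]/20 = 24.6895
SE = √(s_p²·(1/7+1/15)) = 2.2744
t = (54.857−37.267)/2.2744 = 7.7340
df = 20

test statistic = 7.734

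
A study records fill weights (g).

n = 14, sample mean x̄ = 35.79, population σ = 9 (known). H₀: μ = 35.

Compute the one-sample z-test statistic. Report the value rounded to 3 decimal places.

SE = σ/√n = 9/√14 = 2.4054
z = (x̄−μ₀)/SE = (35.79−35)/2.4054 = 0.3284

test statistic = 0.328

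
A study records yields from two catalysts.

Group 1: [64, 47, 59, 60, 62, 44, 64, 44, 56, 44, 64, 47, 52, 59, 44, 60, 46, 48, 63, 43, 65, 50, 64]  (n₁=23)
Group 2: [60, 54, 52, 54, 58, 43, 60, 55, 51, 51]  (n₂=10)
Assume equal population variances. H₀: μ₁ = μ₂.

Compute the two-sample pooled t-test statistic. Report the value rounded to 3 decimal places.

test statistic = 0.177

x̄₁=54.304, s₁=8.336, n₁=23
x̄₂=53.800, s₂=5.073, n₂=10
s_p² = [22·8.336² + 9·5.073²]/31 = 56.7893
SE = √(s_p²·(1/23+1/10)) = 2.8545
t = (54.304−53.800)/2.8545 = 0.1767
df = 31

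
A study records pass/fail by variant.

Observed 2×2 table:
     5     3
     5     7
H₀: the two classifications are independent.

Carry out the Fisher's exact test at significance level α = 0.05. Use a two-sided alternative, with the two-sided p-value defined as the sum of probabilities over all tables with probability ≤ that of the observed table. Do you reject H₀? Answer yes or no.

reject H₀: no

Margins: r₁=8, r₂=12, c₁=10, c₂=10, n=20
p_obs = C(8,5)·C(12,5)/C(20,10); sum pmf over tables with pmf ≤ p_obs
p-value (two-sided) = 0.64992
At α=0.05: p ≥ α → fail to reject H₀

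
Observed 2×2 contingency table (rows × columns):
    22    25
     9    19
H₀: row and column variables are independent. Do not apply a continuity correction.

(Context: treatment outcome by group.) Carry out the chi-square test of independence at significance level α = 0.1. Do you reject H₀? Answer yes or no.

Row totals [47, 28], col totals [31, 44], n=75
χ² = (22−19.43)²/19.43 + (25−27.57)²/27.57 + (9−11.57)²/11.57 + (19−16.43)²/16.43 = 1.5563
df = 1
p-value (upper-tail) = 0.21220
At α=0.1: p ≥ α → fail to reject H₀

reject H₀: no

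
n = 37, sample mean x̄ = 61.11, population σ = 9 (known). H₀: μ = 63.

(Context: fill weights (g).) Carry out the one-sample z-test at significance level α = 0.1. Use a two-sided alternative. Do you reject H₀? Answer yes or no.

reject H₀: no

SE = σ/√n = 9/√37 = 1.4796
z = (x̄−μ₀)/SE = (61.11−63)/1.4796 = -1.2774
p-value (two-sided) = 0.20147
At α=0.1: p ≥ α → fail to reject H₀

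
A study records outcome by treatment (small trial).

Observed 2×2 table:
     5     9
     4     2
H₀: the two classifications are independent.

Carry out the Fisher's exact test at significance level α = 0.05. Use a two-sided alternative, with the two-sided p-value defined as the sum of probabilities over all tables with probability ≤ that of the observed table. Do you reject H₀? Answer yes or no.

reject H₀: no

Margins: r₁=14, r₂=6, c₁=9, c₂=11, n=20
p_obs = C(14,5)·C(6,4)/C(20,9); sum pmf over tables with pmf ≤ p_obs
p-value (two-sided) = 0.33591
At α=0.05: p ≥ α → fail to reject H₀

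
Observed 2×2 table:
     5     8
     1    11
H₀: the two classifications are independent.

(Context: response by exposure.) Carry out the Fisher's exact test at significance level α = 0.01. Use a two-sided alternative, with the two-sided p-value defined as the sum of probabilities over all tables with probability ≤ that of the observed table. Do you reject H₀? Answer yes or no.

Margins: r₁=13, r₂=12, c₁=6, c₂=19, n=25
p_obs = C(13,5)·C(12,1)/C(25,6); sum pmf over tables with pmf ≤ p_obs
p-value (two-sided) = 0.16025
At α=0.01: p ≥ α → fail to reject H₀

reject H₀: no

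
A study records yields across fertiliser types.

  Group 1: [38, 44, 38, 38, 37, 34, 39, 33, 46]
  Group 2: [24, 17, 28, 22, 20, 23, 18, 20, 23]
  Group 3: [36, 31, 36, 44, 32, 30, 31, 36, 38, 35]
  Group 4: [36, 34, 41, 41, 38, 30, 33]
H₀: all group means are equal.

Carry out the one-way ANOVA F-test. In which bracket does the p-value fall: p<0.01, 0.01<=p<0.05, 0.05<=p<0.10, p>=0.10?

p-value bracket: p<0.01

Group means [38.56, 21.67, 34.90, 36.14], grand mean 32.686
SSB = Σnᵢ(x̄ᵢ−x̄)² = 1535.563; SSW = ΣΣ(x−x̄ᵢ)² = 491.979
MSB = 1535.563/3 = 511.8545; MSW = 491.979/31 = 15.8703
F = MSB/MSW = 32.2523
df = (3, 31)
p-value (upper-tail) = 0.00000
→ bracket: p<0.01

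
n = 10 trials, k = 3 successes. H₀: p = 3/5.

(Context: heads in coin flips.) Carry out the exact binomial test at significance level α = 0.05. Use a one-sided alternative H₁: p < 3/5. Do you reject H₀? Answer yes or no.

Exact binomial: n=10, k=3, p₀=3/5=0.6000
P(X≤3) from Σ C(n,i)·p₀^i·(1−p₀)^(n−i)
p-value (one-sided, H₁ less) = 0.05476
At α=0.05: p ≥ α → fail to reject H₀

reject H₀: no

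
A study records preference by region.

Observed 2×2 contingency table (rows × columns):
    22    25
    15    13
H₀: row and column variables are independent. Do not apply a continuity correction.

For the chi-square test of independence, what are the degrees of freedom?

df = (r−1)(c−1) = (2−1)·(2−1) = 1

degrees of freedom = 1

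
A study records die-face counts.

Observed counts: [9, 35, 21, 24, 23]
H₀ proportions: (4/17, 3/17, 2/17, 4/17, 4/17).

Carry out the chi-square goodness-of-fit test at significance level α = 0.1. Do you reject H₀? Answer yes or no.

reject H₀: yes

n = 112; E_i = n·p_i = [26.35, 19.76, 13.18, 26.35, 26.35]
χ² = (9−26.35)²/26.35 + (35−19.76)²/19.76 + (21−13.18)²/13.18 + (24−26.35)²/26.35 + (23−26.35)²/26.35 = 28.4524
df = 4
p-value (upper-tail) = 0.00001
At α=0.1: p < α → reject H₀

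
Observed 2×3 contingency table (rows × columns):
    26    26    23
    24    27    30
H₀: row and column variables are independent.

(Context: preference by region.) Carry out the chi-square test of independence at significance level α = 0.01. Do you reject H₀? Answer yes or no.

Row totals [75, 81], col totals [50, 53, 53], n=156
χ² = (26−24.04)²/24.04 + (26−25.48)²/25.48 + (23−25.48)²/25.48 + (24−25.96)²/25.96 + (27−27.52)²/27.52 + (30−27.52)²/27.52 = 0.7938
df = 2
p-value (upper-tail) = 0.67240
At α=0.01: p ≥ α → fail to reject H₀

reject H₀: no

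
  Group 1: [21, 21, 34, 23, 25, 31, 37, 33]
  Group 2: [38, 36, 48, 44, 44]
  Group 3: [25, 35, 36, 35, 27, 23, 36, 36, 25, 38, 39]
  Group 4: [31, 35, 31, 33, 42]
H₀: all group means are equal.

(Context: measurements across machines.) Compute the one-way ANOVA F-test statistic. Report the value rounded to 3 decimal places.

test statistic = 6.226

Group means [28.12, 42.00, 32.27, 34.40], grand mean 33.172
SSB = Σnᵢ(x̄ᵢ−x̄)² = 609.881; SSW = ΣΣ(x−x̄ᵢ)² = 816.257
MSB = 609.881/3 = 203.2937; MSW = 816.257/25 = 32.6503
F = MSB/MSW = 6.2264
df = (3, 25)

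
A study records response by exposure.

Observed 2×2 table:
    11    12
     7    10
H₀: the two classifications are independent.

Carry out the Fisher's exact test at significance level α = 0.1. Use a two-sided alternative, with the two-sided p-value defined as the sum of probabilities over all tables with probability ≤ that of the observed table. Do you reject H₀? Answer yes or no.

reject H₀: no

Margins: r₁=23, r₂=17, c₁=18, c₂=22, n=40
p_obs = C(23,11)·C(17,7)/C(40,18); sum pmf over tables with pmf ≤ p_obs
p-value (two-sided) = 0.75470
At α=0.1: p ≥ α → fail to reject H₀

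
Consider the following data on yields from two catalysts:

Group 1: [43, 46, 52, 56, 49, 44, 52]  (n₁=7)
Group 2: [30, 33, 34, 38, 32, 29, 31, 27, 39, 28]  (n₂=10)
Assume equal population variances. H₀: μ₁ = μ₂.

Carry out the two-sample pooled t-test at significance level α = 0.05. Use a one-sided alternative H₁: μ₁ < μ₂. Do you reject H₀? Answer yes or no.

reject H₀: no

x̄₁=48.857, s₁=4.776, n₁=7
x̄₂=32.100, s₂=4.012, n₂=10
s_p² = [6·4.776² + 9·4.012²]/15 = 18.7838
SE = √(s_p²·(1/7+1/10)) = 2.1358
t = (48.857−32.100)/2.1358 = 7.8457
df = 15
p-value (one-sided, H₁ less) = 1.00000
At α=0.05: p ≥ α → fail to reject H₀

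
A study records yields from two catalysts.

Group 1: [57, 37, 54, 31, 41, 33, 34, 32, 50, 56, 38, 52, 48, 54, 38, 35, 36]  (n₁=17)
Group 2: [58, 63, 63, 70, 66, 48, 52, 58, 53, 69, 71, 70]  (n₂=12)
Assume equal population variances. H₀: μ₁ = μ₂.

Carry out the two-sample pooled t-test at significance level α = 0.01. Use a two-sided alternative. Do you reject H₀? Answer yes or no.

reject H₀: yes

x̄₁=42.706, s₁=9.386, n₁=17
x̄₂=61.750, s₂=7.887, n₂=12
s_p² = [16·9.386² + 11·7.887²]/27 = 77.5474
SE = √(s_p²·(1/17+1/12)) = 3.3202
t = (42.706−61.750)/3.3202 = -5.7358
df = 27
p-value (two-sided) = 0.00000
At α=0.01: p < α → reject H₀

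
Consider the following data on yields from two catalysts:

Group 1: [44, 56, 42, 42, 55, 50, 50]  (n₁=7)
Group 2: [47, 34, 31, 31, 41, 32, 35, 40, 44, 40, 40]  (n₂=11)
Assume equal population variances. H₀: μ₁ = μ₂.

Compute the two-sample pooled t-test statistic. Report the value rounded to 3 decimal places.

x̄₁=48.429, s₁=5.884, n₁=7
x̄₂=37.727, s₂=5.442, n₂=11
s_p² = [6·5.884² + 10·5.442²]/16 = 31.4935
SE = √(s_p²·(1/7+1/11)) = 2.7133
t = (48.429−37.727)/2.7133 = 3.9440
df = 16

test statistic = 3.944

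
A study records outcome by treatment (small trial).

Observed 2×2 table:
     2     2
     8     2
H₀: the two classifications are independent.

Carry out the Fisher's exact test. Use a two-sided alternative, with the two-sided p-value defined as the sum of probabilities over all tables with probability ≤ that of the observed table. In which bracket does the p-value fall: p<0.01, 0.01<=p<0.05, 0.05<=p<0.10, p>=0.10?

Margins: r₁=4, r₂=10, c₁=10, c₂=4, n=14
p_obs = C(4,2)·C(10,8)/C(14,10); sum pmf over tables with pmf ≤ p_obs
p-value (two-sided) = 0.52048
→ bracket: p>=0.10

p-value bracket: p>=0.10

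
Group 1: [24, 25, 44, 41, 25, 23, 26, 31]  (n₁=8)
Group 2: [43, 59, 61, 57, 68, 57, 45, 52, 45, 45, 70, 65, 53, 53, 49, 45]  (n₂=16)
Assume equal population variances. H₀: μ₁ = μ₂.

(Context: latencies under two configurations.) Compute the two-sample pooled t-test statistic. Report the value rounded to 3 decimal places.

x̄₁=29.875, s₁=8.184, n₁=8
x̄₂=54.188, s₂=8.719, n₂=16
s_p² = [7·8.184² + 15·8.719²]/22 = 73.1506
SE = √(s_p²·(1/8+1/16)) = 3.7035
t = (29.875−54.188)/3.7035 = -6.5648
df = 22

test statistic = -6.565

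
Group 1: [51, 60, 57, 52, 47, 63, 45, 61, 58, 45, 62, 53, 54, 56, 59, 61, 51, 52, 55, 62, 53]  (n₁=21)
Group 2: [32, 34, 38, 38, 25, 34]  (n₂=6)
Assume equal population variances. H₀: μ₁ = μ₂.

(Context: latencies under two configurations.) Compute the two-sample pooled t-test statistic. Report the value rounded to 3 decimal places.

x̄₁=55.095, s₁=5.531, n₁=21
x̄₂=33.500, s₂=4.806, n₂=6
s_p² = [20·5.531² + 5·4.806²]/25 = 29.0924
SE = √(s_p²·(1/21+1/6)) = 2.4968
t = (55.095−33.500)/2.4968 = 8.6491
df = 25

test statistic = 8.649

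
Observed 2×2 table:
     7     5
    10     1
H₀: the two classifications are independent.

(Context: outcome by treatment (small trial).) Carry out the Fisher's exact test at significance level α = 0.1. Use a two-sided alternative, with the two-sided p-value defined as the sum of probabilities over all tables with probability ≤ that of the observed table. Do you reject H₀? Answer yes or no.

Margins: r₁=12, r₂=11, c₁=17, c₂=6, n=23
p_obs = C(12,7)·C(11,10)/C(23,17); sum pmf over tables with pmf ≤ p_obs
p-value (two-sided) = 0.15495
At α=0.1: p ≥ α → fail to reject H₀

reject H₀: no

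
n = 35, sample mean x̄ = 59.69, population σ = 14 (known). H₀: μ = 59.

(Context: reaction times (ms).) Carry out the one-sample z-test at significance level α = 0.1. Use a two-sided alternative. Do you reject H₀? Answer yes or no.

SE = σ/√n = 14/√35 = 2.3664
z = (x̄−μ₀)/SE = (59.69−59)/2.3664 = 0.2916
p-value (two-sided) = 0.77061
At α=0.1: p ≥ α → fail to reject H₀

reject H₀: no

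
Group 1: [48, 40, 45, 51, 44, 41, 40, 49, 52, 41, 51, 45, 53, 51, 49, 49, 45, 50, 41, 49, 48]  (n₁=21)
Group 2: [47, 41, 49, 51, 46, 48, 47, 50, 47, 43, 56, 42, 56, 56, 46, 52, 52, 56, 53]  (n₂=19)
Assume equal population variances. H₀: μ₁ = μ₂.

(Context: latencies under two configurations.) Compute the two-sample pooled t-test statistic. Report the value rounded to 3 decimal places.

x̄₁=46.762, s₁=4.253, n₁=21
x̄₂=49.368, s₂=4.787, n₂=19
s_p² = [20·4.253² + 18·4.787²]/38 = 20.3745
SE = √(s_p²·(1/21+1/19)) = 1.4292
t = (46.762−49.368)/1.4292 = -1.8238
df = 38

test statistic = -1.824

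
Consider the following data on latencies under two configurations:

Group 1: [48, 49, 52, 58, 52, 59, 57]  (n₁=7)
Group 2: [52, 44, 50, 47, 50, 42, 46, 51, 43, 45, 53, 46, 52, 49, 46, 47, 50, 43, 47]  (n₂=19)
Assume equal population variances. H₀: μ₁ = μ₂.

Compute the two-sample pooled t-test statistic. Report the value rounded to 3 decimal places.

test statistic = 3.753

x̄₁=53.571, s₁=4.429, n₁=7
x̄₂=47.526, s₂=3.339, n₂=19
s_p² = [6·4.429² + 18·3.339²]/24 = 13.2688
SE = √(s_p²·(1/7+1/19)) = 1.6106
t = (53.571−47.526)/1.6106 = 3.7534
df = 24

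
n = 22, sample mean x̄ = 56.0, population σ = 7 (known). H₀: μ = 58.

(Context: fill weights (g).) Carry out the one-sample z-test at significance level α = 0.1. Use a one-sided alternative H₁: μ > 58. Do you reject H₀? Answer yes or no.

reject H₀: no

SE = σ/√n = 7/√22 = 1.4924
z = (x̄−μ₀)/SE = (56.0−58)/1.4924 = -1.3401
p-value (one-sided, H₁ greater) = 0.90990
At α=0.1: p ≥ α → fail to reject H₀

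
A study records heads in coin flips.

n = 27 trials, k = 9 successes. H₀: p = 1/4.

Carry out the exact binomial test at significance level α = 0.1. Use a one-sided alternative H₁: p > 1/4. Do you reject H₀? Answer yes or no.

reject H₀: no

Exact binomial: n=27, k=9, p₀=1/4=0.2500
P(X≥9) from Σ C(n,i)·p₀^i·(1−p₀)^(n−i)
p-value (one-sided, H₁ greater) = 0.21405
At α=0.1: p ≥ α → fail to reject H₀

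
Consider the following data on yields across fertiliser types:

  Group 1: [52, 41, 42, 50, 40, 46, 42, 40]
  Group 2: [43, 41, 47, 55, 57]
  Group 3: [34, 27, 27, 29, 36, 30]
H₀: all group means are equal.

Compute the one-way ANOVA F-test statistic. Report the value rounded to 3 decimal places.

test statistic = 19.332

Group means [44.12, 48.60, 30.50], grand mean 41.000
SSB = Σnᵢ(x̄ᵢ−x̄)² = 1028.425; SSW = ΣΣ(x−x̄ᵢ)² = 425.575
MSB = 1028.425/2 = 514.2125; MSW = 425.575/16 = 26.5984
F = MSB/MSW = 19.3324
df = (2, 16)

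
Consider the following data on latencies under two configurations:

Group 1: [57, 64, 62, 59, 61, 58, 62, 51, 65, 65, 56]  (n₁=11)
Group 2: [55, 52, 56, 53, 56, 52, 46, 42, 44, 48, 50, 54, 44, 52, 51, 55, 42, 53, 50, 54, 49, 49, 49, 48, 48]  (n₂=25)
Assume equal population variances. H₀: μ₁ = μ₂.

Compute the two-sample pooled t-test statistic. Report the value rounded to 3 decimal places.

x̄₁=60.000, s₁=4.313, n₁=11
x̄₂=50.080, s₂=4.163, n₂=25
s_p² = [10·4.313² + 24·4.163²]/34 = 17.7012
SE = √(s_p²·(1/11+1/25)) = 1.5222
t = (60.000−50.080)/1.5222 = 6.5167
df = 34

test statistic = 6.517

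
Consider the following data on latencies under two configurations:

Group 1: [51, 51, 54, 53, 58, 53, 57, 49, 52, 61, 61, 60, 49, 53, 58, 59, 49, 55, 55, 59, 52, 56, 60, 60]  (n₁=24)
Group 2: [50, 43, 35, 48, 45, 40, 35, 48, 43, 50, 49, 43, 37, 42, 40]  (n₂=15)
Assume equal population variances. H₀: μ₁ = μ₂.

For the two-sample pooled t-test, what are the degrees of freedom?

degrees of freedom = 37

df = n₁ + n₂ − 2 = 24 + 15 − 2 = 37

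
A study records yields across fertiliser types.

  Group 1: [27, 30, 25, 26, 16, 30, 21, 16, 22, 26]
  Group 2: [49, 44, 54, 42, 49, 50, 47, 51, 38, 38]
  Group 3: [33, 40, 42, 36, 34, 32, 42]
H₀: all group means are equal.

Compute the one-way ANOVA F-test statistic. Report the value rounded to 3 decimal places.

test statistic = 49.100

Group means [23.90, 46.20, 37.00], grand mean 35.556
SSB = Σnᵢ(x̄ᵢ−x̄)² = 2506.167; SSW = ΣΣ(x−x̄ᵢ)² = 612.500
MSB = 2506.167/2 = 1253.0833; MSW = 612.500/24 = 25.5208
F = MSB/MSW = 49.1004
df = (2, 24)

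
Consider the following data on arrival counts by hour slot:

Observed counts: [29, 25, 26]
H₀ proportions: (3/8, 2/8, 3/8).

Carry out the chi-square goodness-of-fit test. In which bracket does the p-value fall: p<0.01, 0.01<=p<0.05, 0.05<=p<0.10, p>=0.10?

p-value bracket: p>=0.10

n = 80; E_i = n·p_i = [30.00, 20.00, 30.00]
χ² = (29−30.00)²/30.00 + (25−20.00)²/20.00 + (26−30.00)²/30.00 = 1.8167
df = 2
p-value (upper-tail) = 0.40320
→ bracket: p>=0.10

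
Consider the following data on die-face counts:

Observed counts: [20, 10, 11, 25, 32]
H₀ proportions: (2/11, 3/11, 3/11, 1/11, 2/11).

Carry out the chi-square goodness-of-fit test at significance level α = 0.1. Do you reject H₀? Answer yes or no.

n = 98; E_i = n·p_i = [17.82, 26.73, 26.73, 8.91, 17.82]
χ² = (20−17.82)²/17.82 + (10−26.73)²/26.73 + (11−26.73)²/26.73 + (25−8.91)²/8.91 + (32−17.82)²/17.82 = 60.3401
df = 4
p-value (upper-tail) = 0.00000
At α=0.1: p < α → reject H₀

reject H₀: yes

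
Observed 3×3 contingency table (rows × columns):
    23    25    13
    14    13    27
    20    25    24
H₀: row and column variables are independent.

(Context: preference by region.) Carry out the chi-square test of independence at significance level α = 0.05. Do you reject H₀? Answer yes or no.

Row totals [61, 54, 69], col totals [57, 63, 64], n=184
χ² = (23−18.90)²/18.90 + (25−20.89)²/20.89 + (13−21.22)²/21.22 + (14−16.73)²/16.73 + (13−18.49)²/18.49 + (27−18.78)²/18.78 + (20−21.38)²/21.38 + (25−23.62)²/23.62 + (24−24.00)²/24.00 = 10.7221
df = 4
p-value (upper-tail) = 0.02987
At α=0.05: p < α → reject H₀

reject H₀: yes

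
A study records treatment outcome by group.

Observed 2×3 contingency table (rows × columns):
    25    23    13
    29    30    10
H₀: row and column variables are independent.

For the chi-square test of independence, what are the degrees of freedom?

df = (r−1)(c−1) = (2−1)·(3−1) = 2

degrees of freedom = 2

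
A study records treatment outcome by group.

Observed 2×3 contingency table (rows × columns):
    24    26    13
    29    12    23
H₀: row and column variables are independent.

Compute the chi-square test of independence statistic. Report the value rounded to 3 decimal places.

test statistic = 8.400

Row totals [63, 64], col totals [53, 38, 36], n=127
χ² = (24−26.29)²/26.29 + (26−18.85)²/18.85 + (13−17.86)²/17.86 + (29−26.71)²/26.71 + (12−19.15)²/19.15 + (23−18.14)²/18.14 = 8.4000
df = 2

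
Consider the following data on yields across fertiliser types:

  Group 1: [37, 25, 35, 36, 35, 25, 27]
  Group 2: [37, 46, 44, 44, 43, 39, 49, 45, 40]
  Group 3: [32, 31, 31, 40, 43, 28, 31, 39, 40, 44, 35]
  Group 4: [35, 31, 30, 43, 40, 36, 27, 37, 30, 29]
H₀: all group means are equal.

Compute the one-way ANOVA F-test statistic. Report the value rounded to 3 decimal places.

Group means [31.43, 43.00, 35.82, 33.80], grand mean 36.189
SSB = Σnᵢ(x̄ᵢ−x̄)² = 634.725; SSW = ΣΣ(x−x̄ᵢ)² = 846.951
MSB = 634.725/3 = 211.5750; MSW = 846.951/33 = 25.6652
F = MSB/MSW = 8.2437
df = (3, 33)

test statistic = 8.244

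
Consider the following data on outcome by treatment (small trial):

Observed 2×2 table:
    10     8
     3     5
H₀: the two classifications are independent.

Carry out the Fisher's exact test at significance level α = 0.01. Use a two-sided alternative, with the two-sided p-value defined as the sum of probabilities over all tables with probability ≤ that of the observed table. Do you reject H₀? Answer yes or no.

reject H₀: no

Margins: r₁=18, r₂=8, c₁=13, c₂=13, n=26
p_obs = C(18,10)·C(8,3)/C(26,13); sum pmf over tables with pmf ≤ p_obs
p-value (two-sided) = 0.67277
At α=0.01: p ≥ α → fail to reject H₀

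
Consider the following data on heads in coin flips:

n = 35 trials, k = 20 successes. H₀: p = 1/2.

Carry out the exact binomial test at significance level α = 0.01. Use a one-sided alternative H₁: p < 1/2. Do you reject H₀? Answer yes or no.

Exact binomial: n=35, k=20, p₀=1/2=0.5000
P(X≤20) from Σ C(n,i)·p₀^i·(1−p₀)^(n−i)
p-value (one-sided, H₁ less) = 0.84475
At α=0.01: p ≥ α → fail to reject H₀

reject H₀: no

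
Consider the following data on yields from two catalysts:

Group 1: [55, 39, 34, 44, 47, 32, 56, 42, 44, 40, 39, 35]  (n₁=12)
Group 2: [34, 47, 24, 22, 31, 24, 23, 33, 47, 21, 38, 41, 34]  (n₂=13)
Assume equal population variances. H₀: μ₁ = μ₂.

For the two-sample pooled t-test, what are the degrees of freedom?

degrees of freedom = 23

df = n₁ + n₂ − 2 = 12 + 13 − 2 = 23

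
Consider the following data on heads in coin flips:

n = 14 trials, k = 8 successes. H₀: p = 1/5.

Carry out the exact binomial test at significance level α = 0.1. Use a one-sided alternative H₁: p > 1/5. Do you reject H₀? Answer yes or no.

reject H₀: yes

Exact binomial: n=14, k=8, p₀=1/5=0.2000
P(X≥8) from Σ C(n,i)·p₀^i·(1−p₀)^(n−i)
p-value (one-sided, H₁ greater) = 0.00240
At α=0.1: p < α → reject H₀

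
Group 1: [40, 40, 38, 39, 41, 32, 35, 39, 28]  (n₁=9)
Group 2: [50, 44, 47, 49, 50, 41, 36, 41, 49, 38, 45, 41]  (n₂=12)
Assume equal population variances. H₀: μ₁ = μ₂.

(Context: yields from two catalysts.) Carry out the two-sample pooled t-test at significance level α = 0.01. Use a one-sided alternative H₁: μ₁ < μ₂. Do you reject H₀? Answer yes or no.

reject H₀: yes

x̄₁=36.889, s₁=4.372, n₁=9
x̄₂=44.250, s₂=4.845, n₂=12
s_p² = [8·4.372² + 11·4.845²]/19 = 21.6389
SE = √(s_p²·(1/9+1/12)) = 2.0512
t = (36.889−44.250)/2.0512 = -3.5886
df = 19
p-value (one-sided, H₁ less) = 0.00098
At α=0.01: p < α → reject H₀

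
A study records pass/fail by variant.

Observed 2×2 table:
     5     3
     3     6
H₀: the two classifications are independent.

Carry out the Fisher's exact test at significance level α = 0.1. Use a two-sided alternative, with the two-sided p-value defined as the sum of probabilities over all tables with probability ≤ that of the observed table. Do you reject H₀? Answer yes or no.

reject H₀: no

Margins: r₁=8, r₂=9, c₁=8, c₂=9, n=17
p_obs = C(8,5)·C(9,3)/C(17,8); sum pmf over tables with pmf ≤ p_obs
p-value (two-sided) = 0.34694
At α=0.1: p ≥ α → fail to reject H₀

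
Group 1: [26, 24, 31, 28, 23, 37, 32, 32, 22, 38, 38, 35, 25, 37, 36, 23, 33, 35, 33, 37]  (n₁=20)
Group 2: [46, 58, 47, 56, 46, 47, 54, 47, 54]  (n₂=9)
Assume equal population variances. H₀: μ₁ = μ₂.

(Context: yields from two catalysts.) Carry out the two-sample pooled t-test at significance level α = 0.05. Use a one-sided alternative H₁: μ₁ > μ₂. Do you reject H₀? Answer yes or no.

x̄₁=31.250, s₁=5.618, n₁=20
x̄₂=50.556, s₂=4.851, n₂=9
s_p² = [19·5.618² + 8·4.851²]/27 = 29.1842
SE = √(s_p²·(1/20+1/9)) = 2.1684
t = (31.250−50.556)/2.1684 = -8.9032
df = 27
p-value (one-sided, H₁ greater) = 1.00000
At α=0.05: p ≥ α → fail to reject H₀

reject H₀: no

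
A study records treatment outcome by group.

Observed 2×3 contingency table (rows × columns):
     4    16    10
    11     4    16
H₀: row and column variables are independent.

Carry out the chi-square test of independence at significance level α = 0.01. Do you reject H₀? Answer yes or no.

Row totals [30, 31], col totals [15, 20, 26], n=61
χ² = (4−7.38)²/7.38 + (16−9.84)²/9.84 + (10−12.79)²/12.79 + (11−7.62)²/7.62 + (4−10.16)²/10.16 + (16−13.21)²/13.21 = 11.8381
df = 2
p-value (upper-tail) = 0.00269
At α=0.01: p < α → reject H₀

reject H₀: yes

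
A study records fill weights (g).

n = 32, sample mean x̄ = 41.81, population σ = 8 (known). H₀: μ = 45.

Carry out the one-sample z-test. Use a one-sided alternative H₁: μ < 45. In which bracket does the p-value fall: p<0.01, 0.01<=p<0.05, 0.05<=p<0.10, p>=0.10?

SE = σ/√n = 8/√32 = 1.4142
z = (x̄−μ₀)/SE = (41.81−45)/1.4142 = -2.2557
p-value (one-sided, H₁ less) = 0.01205
→ bracket: 0.01<=p<0.05

p-value bracket: 0.01<=p<0.05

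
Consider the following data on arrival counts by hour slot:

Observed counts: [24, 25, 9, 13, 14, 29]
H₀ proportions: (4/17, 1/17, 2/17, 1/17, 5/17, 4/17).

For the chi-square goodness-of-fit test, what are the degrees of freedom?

degrees of freedom = 5

df = k − 1 = 6 − 1 = 5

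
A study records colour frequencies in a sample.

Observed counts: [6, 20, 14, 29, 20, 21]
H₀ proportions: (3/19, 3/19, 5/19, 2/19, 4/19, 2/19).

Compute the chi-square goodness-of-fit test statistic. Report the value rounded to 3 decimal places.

n = 110; E_i = n·p_i = [17.37, 17.37, 28.95, 11.58, 23.16, 11.58]
χ² = (6−17.37)²/17.37 + (20−17.37)²/17.37 + (14−28.95)²/28.95 + (29−11.58)²/11.58 + (20−23.16)²/23.16 + (21−11.58)²/11.58 = 49.8648
df = 5

test statistic = 49.865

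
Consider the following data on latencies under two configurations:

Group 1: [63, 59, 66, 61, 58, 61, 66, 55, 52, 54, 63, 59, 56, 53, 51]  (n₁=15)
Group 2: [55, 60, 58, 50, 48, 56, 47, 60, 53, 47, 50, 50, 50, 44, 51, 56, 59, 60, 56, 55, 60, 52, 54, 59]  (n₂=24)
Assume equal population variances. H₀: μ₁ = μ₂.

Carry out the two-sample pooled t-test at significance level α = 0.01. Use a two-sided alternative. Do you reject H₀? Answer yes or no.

x̄₁=58.467, s₁=4.882, n₁=15
x̄₂=53.750, s₂=4.821, n₂=24
s_p² = [14·4.882² + 23·4.821²]/37 = 23.4658
SE = √(s_p²·(1/15+1/24)) = 1.5944
t = (58.467−53.750)/1.5944 = 2.9583
df = 37
p-value (two-sided) = 0.00537
At α=0.01: p < α → reject H₀

reject H₀: yes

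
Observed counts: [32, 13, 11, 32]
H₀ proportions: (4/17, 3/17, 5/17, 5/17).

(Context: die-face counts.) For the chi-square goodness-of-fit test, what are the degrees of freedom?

degrees of freedom = 3

df = k − 1 = 4 − 1 = 3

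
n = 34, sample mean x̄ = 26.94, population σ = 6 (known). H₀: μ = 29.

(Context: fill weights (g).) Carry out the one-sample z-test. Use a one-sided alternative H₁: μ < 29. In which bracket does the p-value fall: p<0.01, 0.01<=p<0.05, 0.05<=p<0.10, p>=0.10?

SE = σ/√n = 6/√34 = 1.0290
z = (x̄−μ₀)/SE = (26.94−29)/1.0290 = -2.0020
p-value (one-sided, H₁ less) = 0.02264
→ bracket: 0.01<=p<0.05

p-value bracket: 0.01<=p<0.05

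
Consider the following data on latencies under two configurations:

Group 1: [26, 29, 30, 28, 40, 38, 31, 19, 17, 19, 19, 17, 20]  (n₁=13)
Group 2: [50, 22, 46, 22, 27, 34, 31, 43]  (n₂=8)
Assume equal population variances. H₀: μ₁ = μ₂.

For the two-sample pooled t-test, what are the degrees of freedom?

df = n₁ + n₂ − 2 = 13 + 8 − 2 = 19

degrees of freedom = 19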